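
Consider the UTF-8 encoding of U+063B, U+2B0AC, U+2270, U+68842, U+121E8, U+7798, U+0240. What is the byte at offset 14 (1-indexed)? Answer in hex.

0xF0

1-indexed offset 14 is 0-indexed offset 13.
U+063B → 2-byte form D8 BB at offsets 0–1.
U+2B0AC → 4-byte form F0 AB 82 AC at offsets 2–5.
U+2270 → 3-byte form E2 89 B0 at offsets 6–8.
U+68842 → 4-byte form F1 A8 A1 82 at offsets 9–12.
U+121E8 → 4-byte form F0 92 87 A8 at offsets 13–16.
Offset 13 falls in char 5's range; it's byte 1 of F0 92 87 A8 = 0xF0.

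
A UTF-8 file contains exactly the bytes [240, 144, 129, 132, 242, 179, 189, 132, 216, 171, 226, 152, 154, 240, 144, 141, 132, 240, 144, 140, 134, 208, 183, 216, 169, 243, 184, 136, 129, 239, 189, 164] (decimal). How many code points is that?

10

Byte at offset 0: 0xF0 = 11110000 → 4-byte char (#1). Advance 4.
Byte at offset 4: 0xF2 = 11110010 → 4-byte char (#2). Advance 4.
Byte at offset 8: 0xD8 = 11011000 → 2-byte char (#3). Advance 2.
Byte at offset 10: 0xE2 = 11100010 → 3-byte char (#4). Advance 3.
Byte at offset 13: 0xF0 = 11110000 → 4-byte char (#5). Advance 4.
Byte at offset 17: 0xF0 = 11110000 → 4-byte char (#6). Advance 4.
Byte at offset 21: 0xD0 = 11010000 → 2-byte char (#7). Advance 2.
Byte at offset 23: 0xD8 = 11011000 → 2-byte char (#8). Advance 2.
Byte at offset 25: 0xF3 = 11110011 → 4-byte char (#9). Advance 4.
Byte at offset 29: 0xEF = 11101111 → 3-byte char (#10). Advance 3.
Reached end at offset 32 after 10 code points.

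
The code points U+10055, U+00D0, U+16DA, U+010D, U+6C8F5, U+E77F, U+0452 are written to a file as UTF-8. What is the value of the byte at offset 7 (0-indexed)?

0x9B

U+10055 → 4-byte form F0 90 81 95 at offsets 0–3.
U+00D0 → 2-byte form C3 90 at offsets 4–5.
U+16DA → 3-byte form E1 9B 9A at offsets 6–8.
Offset 7 falls in char 3's range; it's byte 2 of E1 9B 9A = 0x9B.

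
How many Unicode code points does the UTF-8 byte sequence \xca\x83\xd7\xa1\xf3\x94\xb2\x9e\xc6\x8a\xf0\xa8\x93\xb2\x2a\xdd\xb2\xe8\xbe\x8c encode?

8

Byte at offset 0: 0xCA = 11001010 → 2-byte char (#1). Advance 2.
Byte at offset 2: 0xD7 = 11010111 → 2-byte char (#2). Advance 2.
Byte at offset 4: 0xF3 = 11110011 → 4-byte char (#3). Advance 4.
Byte at offset 8: 0xC6 = 11000110 → 2-byte char (#4). Advance 2.
Byte at offset 10: 0xF0 = 11110000 → 4-byte char (#5). Advance 4.
Byte at offset 14: 0x2A = 00101010 → 1-byte char (#6). Advance 1.
Byte at offset 15: 0xDD = 11011101 → 2-byte char (#7). Advance 2.
Byte at offset 17: 0xE8 = 11101000 → 3-byte char (#8). Advance 3.
Reached end at offset 20 after 8 code points.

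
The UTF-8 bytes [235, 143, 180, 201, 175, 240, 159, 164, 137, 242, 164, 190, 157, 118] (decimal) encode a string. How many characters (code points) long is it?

5

Byte at offset 0: 0xEB = 11101011 → 3-byte char (#1). Advance 3.
Byte at offset 3: 0xC9 = 11001001 → 2-byte char (#2). Advance 2.
Byte at offset 5: 0xF0 = 11110000 → 4-byte char (#3). Advance 4.
Byte at offset 9: 0xF2 = 11110010 → 4-byte char (#4). Advance 4.
Byte at offset 13: 0x76 = 01110110 → 1-byte char (#5). Advance 1.
Reached end at offset 14 after 5 code points.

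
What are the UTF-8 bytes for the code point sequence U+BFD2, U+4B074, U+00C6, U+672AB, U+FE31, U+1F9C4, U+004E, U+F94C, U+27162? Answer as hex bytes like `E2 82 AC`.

EB BF 92 F1 8B 81 B4 C3 86 F1 A7 8A AB EF B8 B1 F0 9F A7 84 4E EF A5 8C F0 A7 85 A2

U+BFD2: 3-byte form → EB BF 92.
U+4B074: 4-byte form → F1 8B 81 B4.
U+00C6: 2-byte form → C3 86.
U+672AB: 4-byte form → F1 A7 8A AB.
U+FE31: 3-byte form → EF B8 B1.
U+1F9C4: 4-byte form → F0 9F A7 84.
U+004E: 1-byte form → 4E.
U+F94C: 3-byte form → EF A5 8C.
U+27162: 4-byte form → F0 A7 85 A2.
Concatenated (28 bytes): EB BF 92 F1 8B 81 B4 C3 86 F1 A7 8A AB EF B8 B1 F0 9F A7 84 4E EF A5 8C F0 A7 85 A2.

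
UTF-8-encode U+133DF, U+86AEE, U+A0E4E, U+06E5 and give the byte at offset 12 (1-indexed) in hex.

0x8E

1-indexed offset 12 is 0-indexed offset 11.
U+133DF → 4-byte form F0 93 8F 9F at offsets 0–3.
U+86AEE → 4-byte form F2 86 AB AE at offsets 4–7.
U+A0E4E → 4-byte form F2 A0 B9 8E at offsets 8–11.
Offset 11 falls in char 3's range; it's byte 4 of F2 A0 B9 8E = 0x8E.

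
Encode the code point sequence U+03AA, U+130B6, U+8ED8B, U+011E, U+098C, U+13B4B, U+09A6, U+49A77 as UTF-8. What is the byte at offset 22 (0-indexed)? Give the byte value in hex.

0xF1

U+03AA → 2-byte form CE AA at offsets 0–1.
U+130B6 → 4-byte form F0 93 82 B6 at offsets 2–5.
U+8ED8B → 4-byte form F2 8E B6 8B at offsets 6–9.
U+011E → 2-byte form C4 9E at offsets 10–11.
U+098C → 3-byte form E0 A6 8C at offsets 12–14.
U+13B4B → 4-byte form F0 93 AD 8B at offsets 15–18.
U+09A6 → 3-byte form E0 A6 A6 at offsets 19–21.
U+49A77 → 4-byte form F1 89 A9 B7 at offsets 22–25.
Offset 22 falls in char 8's range; it's byte 1 of F1 89 A9 B7 = 0xF1.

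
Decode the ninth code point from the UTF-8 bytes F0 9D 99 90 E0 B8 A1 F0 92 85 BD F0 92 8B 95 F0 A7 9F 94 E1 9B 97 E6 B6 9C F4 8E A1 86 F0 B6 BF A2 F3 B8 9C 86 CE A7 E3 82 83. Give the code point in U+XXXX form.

U+36FE2

Offset 0: leading byte 0xF0 = 11110000 → 4-byte char #1 = F0 9D 99 90.
Offset 4: leading byte 0xE0 = 11100000 → 3-byte char #2 = E0 B8 A1.
Offset 7: leading byte 0xF0 = 11110000 → 4-byte char #3 = F0 92 85 BD.
Offset 11: leading byte 0xF0 = 11110000 → 4-byte char #4 = F0 92 8B 95.
Offset 15: leading byte 0xF0 = 11110000 → 4-byte char #5 = F0 A7 9F 94.
Offset 19: leading byte 0xE1 = 11100001 → 3-byte char #6 = E1 9B 97.
Offset 22: leading byte 0xE6 = 11100110 → 3-byte char #7 = E6 B6 9C.
Offset 25: leading byte 0xF4 = 11110100 → 4-byte char #8 = F4 8E A1 86.
Offset 29: leading byte 0xF0 = 11110000 → 4-byte char #9 = F0 B6 BF A2.
Leading byte 0xF0 = 11110000 matches 11110xxx → 4-byte sequence.
Byte 1: 0xF0 = 11110000, payload 000 (3 bits).
Byte 2: 0xB6 = 10110110 (10xxxxxx ✓), payload 110110.
Byte 3: 0xBF = 10111111 (10xxxxxx ✓), payload 111111.
Byte 4: 0xA2 = 10100010 (10xxxxxx ✓), payload 100010.
Concatenate: 000110110111111100010 = 0x36FE2 (21 bits → U+36FE2).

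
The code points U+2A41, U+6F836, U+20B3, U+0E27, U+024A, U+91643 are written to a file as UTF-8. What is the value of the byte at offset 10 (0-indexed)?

U+2A41 → 3-byte form E2 A9 81 at offsets 0–2.
U+6F836 → 4-byte form F1 AF A0 B6 at offsets 3–6.
U+20B3 → 3-byte form E2 82 B3 at offsets 7–9.
U+0E27 → 3-byte form E0 B8 A7 at offsets 10–12.
Offset 10 falls in char 4's range; it's byte 1 of E0 B8 A7 = 0xE0.

0xE0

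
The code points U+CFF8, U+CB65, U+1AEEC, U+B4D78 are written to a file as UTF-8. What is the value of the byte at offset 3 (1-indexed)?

0xB8

1-indexed offset 3 is 0-indexed offset 2.
U+CFF8 → 3-byte form EC BF B8 at offsets 0–2.
Offset 2 falls in char 1's range; it's byte 3 of EC BF B8 = 0xB8.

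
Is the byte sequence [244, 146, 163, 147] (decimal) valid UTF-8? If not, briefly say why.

invalid (encodes a value above U+10FFFF)

Leading byte 0xF4 = 11110100 → 4-byte form.
Payload = 0x1128D3, which exceeds U+10FFFF, the maximum Unicode code point. (Leading bytes F5–FF, or F4 followed by ≥ 0x90, are invalid.)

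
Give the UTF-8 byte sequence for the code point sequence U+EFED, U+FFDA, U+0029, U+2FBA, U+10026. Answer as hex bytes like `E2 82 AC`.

U+EFED: 3-byte form → EE BF AD.
U+FFDA: 3-byte form → EF BF 9A.
U+0029: 1-byte form → 29.
U+2FBA: 3-byte form → E2 BE BA.
U+10026: 4-byte form → F0 90 80 A6.
Concatenated (14 bytes): EE BF AD EF BF 9A 29 E2 BE BA F0 90 80 A6.

EE BF AD EF BF 9A 29 E2 BE BA F0 90 80 A6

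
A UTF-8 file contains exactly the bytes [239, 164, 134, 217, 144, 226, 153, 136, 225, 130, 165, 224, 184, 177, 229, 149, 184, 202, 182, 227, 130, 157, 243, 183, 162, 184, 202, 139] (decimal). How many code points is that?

Byte at offset 0: 0xEF = 11101111 → 3-byte char (#1). Advance 3.
Byte at offset 3: 0xD9 = 11011001 → 2-byte char (#2). Advance 2.
Byte at offset 5: 0xE2 = 11100010 → 3-byte char (#3). Advance 3.
Byte at offset 8: 0xE1 = 11100001 → 3-byte char (#4). Advance 3.
Byte at offset 11: 0xE0 = 11100000 → 3-byte char (#5). Advance 3.
Byte at offset 14: 0xE5 = 11100101 → 3-byte char (#6). Advance 3.
Byte at offset 17: 0xCA = 11001010 → 2-byte char (#7). Advance 2.
Byte at offset 19: 0xE3 = 11100011 → 3-byte char (#8). Advance 3.
Byte at offset 22: 0xF3 = 11110011 → 4-byte char (#9). Advance 4.
Byte at offset 26: 0xCA = 11001010 → 2-byte char (#10). Advance 2.
Reached end at offset 28 after 10 code points.

10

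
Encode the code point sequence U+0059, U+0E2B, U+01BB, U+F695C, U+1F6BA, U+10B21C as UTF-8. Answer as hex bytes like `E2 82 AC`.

U+0059: 1-byte form → 59.
U+0E2B: 3-byte form → E0 B8 AB.
U+01BB: 2-byte form → C6 BB.
U+F695C: 4-byte form → F3 B6 A5 9C.
U+1F6BA: 4-byte form → F0 9F 9A BA.
U+10B21C: 4-byte form → F4 8B 88 9C.
Concatenated (18 bytes): 59 E0 B8 AB C6 BB F3 B6 A5 9C F0 9F 9A BA F4 8B 88 9C.

59 E0 B8 AB C6 BB F3 B6 A5 9C F0 9F 9A BA F4 8B 88 9C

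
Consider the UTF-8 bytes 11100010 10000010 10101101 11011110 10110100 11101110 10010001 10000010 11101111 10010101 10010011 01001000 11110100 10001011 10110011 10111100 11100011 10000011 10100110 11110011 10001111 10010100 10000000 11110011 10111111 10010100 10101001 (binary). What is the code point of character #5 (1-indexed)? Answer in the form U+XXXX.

Offset 0: leading byte 0xE2 = 11100010 → 3-byte char #1 = E2 82 AD.
Offset 3: leading byte 0xDE = 11011110 → 2-byte char #2 = DE B4.
Offset 5: leading byte 0xEE = 11101110 → 3-byte char #3 = EE 91 82.
Offset 8: leading byte 0xEF = 11101111 → 3-byte char #4 = EF 95 93.
Offset 11: leading byte 0x48 = 01001000 → 1-byte char #5 = 48.
Leading byte 0x48 = 01001000 matches 0xxxxxxx → 1-byte sequence.
Byte 1: 0x48 = 01001000, payload 1001000 (7 bits).
Concatenate: 1001000 = 0x48 (7 bits → U+0048).

U+0048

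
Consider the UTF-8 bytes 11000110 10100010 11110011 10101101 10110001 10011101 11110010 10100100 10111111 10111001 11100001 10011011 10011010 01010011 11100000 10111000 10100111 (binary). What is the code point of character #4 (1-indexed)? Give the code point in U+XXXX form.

Offset 0: leading byte 0xC6 = 11000110 → 2-byte char #1 = C6 A2.
Offset 2: leading byte 0xF3 = 11110011 → 4-byte char #2 = F3 AD B1 9D.
Offset 6: leading byte 0xF2 = 11110010 → 4-byte char #3 = F2 A4 BF B9.
Offset 10: leading byte 0xE1 = 11100001 → 3-byte char #4 = E1 9B 9A.
Leading byte 0xE1 = 11100001 matches 1110xxxx → 3-byte sequence.
Byte 1: 0xE1 = 11100001, payload 0001 (4 bits).
Byte 2: 0x9B = 10011011 (10xxxxxx ✓), payload 011011.
Byte 3: 0x9A = 10011010 (10xxxxxx ✓), payload 011010.
Concatenate: 0001011011011010 = 0x16DA (16 bits → U+16DA).

U+16DA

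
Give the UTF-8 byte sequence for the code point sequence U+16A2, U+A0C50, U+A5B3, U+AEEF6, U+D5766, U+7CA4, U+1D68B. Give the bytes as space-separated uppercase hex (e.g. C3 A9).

E1 9A A2 F2 A0 B1 90 EA 96 B3 F2 AE BB B6 F3 95 9D A6 E7 B2 A4 F0 9D 9A 8B

U+16A2: 3-byte form → E1 9A A2.
U+A0C50: 4-byte form → F2 A0 B1 90.
U+A5B3: 3-byte form → EA 96 B3.
U+AEEF6: 4-byte form → F2 AE BB B6.
U+D5766: 4-byte form → F3 95 9D A6.
U+7CA4: 3-byte form → E7 B2 A4.
U+1D68B: 4-byte form → F0 9D 9A 8B.
Concatenated (25 bytes): E1 9A A2 F2 A0 B1 90 EA 96 B3 F2 AE BB B6 F3 95 9D A6 E7 B2 A4 F0 9D 9A 8B.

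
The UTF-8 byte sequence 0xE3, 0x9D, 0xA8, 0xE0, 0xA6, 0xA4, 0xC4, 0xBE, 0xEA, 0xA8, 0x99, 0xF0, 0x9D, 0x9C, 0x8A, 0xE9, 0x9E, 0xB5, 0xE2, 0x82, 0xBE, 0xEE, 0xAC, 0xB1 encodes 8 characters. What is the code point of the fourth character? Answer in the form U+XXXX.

U+AA19

Offset 0: leading byte 0xE3 = 11100011 → 3-byte char #1 = E3 9D A8.
Offset 3: leading byte 0xE0 = 11100000 → 3-byte char #2 = E0 A6 A4.
Offset 6: leading byte 0xC4 = 11000100 → 2-byte char #3 = C4 BE.
Offset 8: leading byte 0xEA = 11101010 → 3-byte char #4 = EA A8 99.
Leading byte 0xEA = 11101010 matches 1110xxxx → 3-byte sequence.
Byte 1: 0xEA = 11101010, payload 1010 (4 bits).
Byte 2: 0xA8 = 10101000 (10xxxxxx ✓), payload 101000.
Byte 3: 0x99 = 10011001 (10xxxxxx ✓), payload 011001.
Concatenate: 1010101000011001 = 0xAA19 (16 bits → U+AA19).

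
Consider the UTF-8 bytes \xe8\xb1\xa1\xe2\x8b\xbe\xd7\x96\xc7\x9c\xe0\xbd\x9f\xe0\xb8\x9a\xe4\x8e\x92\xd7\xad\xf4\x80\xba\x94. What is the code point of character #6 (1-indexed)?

Offset 0: leading byte 0xE8 = 11101000 → 3-byte char #1 = E8 B1 A1.
Offset 3: leading byte 0xE2 = 11100010 → 3-byte char #2 = E2 8B BE.
Offset 6: leading byte 0xD7 = 11010111 → 2-byte char #3 = D7 96.
Offset 8: leading byte 0xC7 = 11000111 → 2-byte char #4 = C7 9C.
Offset 10: leading byte 0xE0 = 11100000 → 3-byte char #5 = E0 BD 9F.
Offset 13: leading byte 0xE0 = 11100000 → 3-byte char #6 = E0 B8 9A.
Leading byte 0xE0 = 11100000 matches 1110xxxx → 3-byte sequence.
Byte 1: 0xE0 = 11100000, payload 0000 (4 bits).
Byte 2: 0xB8 = 10111000 (10xxxxxx ✓), payload 111000.
Byte 3: 0x9A = 10011010 (10xxxxxx ✓), payload 011010.
Concatenate: 0000111000011010 = 0xE1A (16 bits → U+0E1A).

U+0E1A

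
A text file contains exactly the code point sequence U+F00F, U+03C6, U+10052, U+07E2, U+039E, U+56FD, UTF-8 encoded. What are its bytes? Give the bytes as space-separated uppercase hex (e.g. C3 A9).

U+F00F: 3-byte form → EF 80 8F.
U+03C6: 2-byte form → CF 86.
U+10052: 4-byte form → F0 90 81 92.
U+07E2: 2-byte form → DF A2.
U+039E: 2-byte form → CE 9E.
U+56FD: 3-byte form → E5 9B BD.
Concatenated (16 bytes): EF 80 8F CF 86 F0 90 81 92 DF A2 CE 9E E5 9B BD.

EF 80 8F CF 86 F0 90 81 92 DF A2 CE 9E E5 9B BD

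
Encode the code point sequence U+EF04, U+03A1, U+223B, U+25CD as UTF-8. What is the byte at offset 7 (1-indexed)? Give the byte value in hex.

1-indexed offset 7 is 0-indexed offset 6.
U+EF04 → 3-byte form EE BC 84 at offsets 0–2.
U+03A1 → 2-byte form CE A1 at offsets 3–4.
U+223B → 3-byte form E2 88 BB at offsets 5–7.
Offset 6 falls in char 3's range; it's byte 2 of E2 88 BB = 0x88.

0x88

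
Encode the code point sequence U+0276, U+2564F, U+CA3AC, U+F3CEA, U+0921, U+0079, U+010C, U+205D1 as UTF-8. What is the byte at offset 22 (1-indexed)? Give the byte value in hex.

0xA0

1-indexed offset 22 is 0-indexed offset 21.
U+0276 → 2-byte form C9 B6 at offsets 0–1.
U+2564F → 4-byte form F0 A5 99 8F at offsets 2–5.
U+CA3AC → 4-byte form F3 8A 8E AC at offsets 6–9.
U+F3CEA → 4-byte form F3 B3 B3 AA at offsets 10–13.
U+0921 → 3-byte form E0 A4 A1 at offsets 14–16.
U+0079 → 1-byte form 79 at offsets 17–17.
U+010C → 2-byte form C4 8C at offsets 18–19.
U+205D1 → 4-byte form F0 A0 97 91 at offsets 20–23.
Offset 21 falls in char 8's range; it's byte 2 of F0 A0 97 91 = 0xA0.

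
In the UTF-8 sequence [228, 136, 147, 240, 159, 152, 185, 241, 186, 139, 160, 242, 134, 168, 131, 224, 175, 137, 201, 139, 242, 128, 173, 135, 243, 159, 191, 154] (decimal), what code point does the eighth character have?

U+DFFDA

Offset 0: leading byte 0xE4 = 11100100 → 3-byte char #1 = E4 88 93.
Offset 3: leading byte 0xF0 = 11110000 → 4-byte char #2 = F0 9F 98 B9.
Offset 7: leading byte 0xF1 = 11110001 → 4-byte char #3 = F1 BA 8B A0.
Offset 11: leading byte 0xF2 = 11110010 → 4-byte char #4 = F2 86 A8 83.
Offset 15: leading byte 0xE0 = 11100000 → 3-byte char #5 = E0 AF 89.
Offset 18: leading byte 0xC9 = 11001001 → 2-byte char #6 = C9 8B.
Offset 20: leading byte 0xF2 = 11110010 → 4-byte char #7 = F2 80 AD 87.
Offset 24: leading byte 0xF3 = 11110011 → 4-byte char #8 = F3 9F BF 9A.
Leading byte 0xF3 = 11110011 matches 11110xxx → 4-byte sequence.
Byte 1: 0xF3 = 11110011, payload 011 (3 bits).
Byte 2: 0x9F = 10011111 (10xxxxxx ✓), payload 011111.
Byte 3: 0xBF = 10111111 (10xxxxxx ✓), payload 111111.
Byte 4: 0x9A = 10011010 (10xxxxxx ✓), payload 011010.
Concatenate: 011011111111111011010 = 0xDFFDA (21 bits → U+DFFDA).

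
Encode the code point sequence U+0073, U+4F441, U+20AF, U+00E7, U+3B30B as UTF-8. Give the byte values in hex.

73 F1 8F 91 81 E2 82 AF C3 A7 F0 BB 8C 8B

U+0073: 1-byte form → 73.
U+4F441: 4-byte form → F1 8F 91 81.
U+20AF: 3-byte form → E2 82 AF.
U+00E7: 2-byte form → C3 A7.
U+3B30B: 4-byte form → F0 BB 8C 8B.
Concatenated (14 bytes): 73 F1 8F 91 81 E2 82 AF C3 A7 F0 BB 8C 8B.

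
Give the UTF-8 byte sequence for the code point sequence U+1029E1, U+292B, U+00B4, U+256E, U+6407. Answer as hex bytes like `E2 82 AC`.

F4 82 A7 A1 E2 A4 AB C2 B4 E2 95 AE E6 90 87

U+1029E1: 4-byte form → F4 82 A7 A1.
U+292B: 3-byte form → E2 A4 AB.
U+00B4: 2-byte form → C2 B4.
U+256E: 3-byte form → E2 95 AE.
U+6407: 3-byte form → E6 90 87.
Concatenated (15 bytes): F4 82 A7 A1 E2 A4 AB C2 B4 E2 95 AE E6 90 87.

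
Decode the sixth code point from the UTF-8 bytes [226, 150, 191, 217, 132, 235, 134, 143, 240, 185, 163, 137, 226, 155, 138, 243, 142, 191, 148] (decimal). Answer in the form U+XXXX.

Offset 0: leading byte 0xE2 = 11100010 → 3-byte char #1 = E2 96 BF.
Offset 3: leading byte 0xD9 = 11011001 → 2-byte char #2 = D9 84.
Offset 5: leading byte 0xEB = 11101011 → 3-byte char #3 = EB 86 8F.
Offset 8: leading byte 0xF0 = 11110000 → 4-byte char #4 = F0 B9 A3 89.
Offset 12: leading byte 0xE2 = 11100010 → 3-byte char #5 = E2 9B 8A.
Offset 15: leading byte 0xF3 = 11110011 → 4-byte char #6 = F3 8E BF 94.
Leading byte 0xF3 = 11110011 matches 11110xxx → 4-byte sequence.
Byte 1: 0xF3 = 11110011, payload 011 (3 bits).
Byte 2: 0x8E = 10001110 (10xxxxxx ✓), payload 001110.
Byte 3: 0xBF = 10111111 (10xxxxxx ✓), payload 111111.
Byte 4: 0x94 = 10010100 (10xxxxxx ✓), payload 010100.
Concatenate: 011001110111111010100 = 0xCEFD4 (21 bits → U+CEFD4).

U+CEFD4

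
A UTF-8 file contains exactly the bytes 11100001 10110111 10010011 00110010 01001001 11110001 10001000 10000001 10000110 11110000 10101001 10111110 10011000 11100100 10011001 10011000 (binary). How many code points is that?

6

Byte at offset 0: 0xE1 = 11100001 → 3-byte char (#1). Advance 3.
Byte at offset 3: 0x32 = 00110010 → 1-byte char (#2). Advance 1.
Byte at offset 4: 0x49 = 01001001 → 1-byte char (#3). Advance 1.
Byte at offset 5: 0xF1 = 11110001 → 4-byte char (#4). Advance 4.
Byte at offset 9: 0xF0 = 11110000 → 4-byte char (#5). Advance 4.
Byte at offset 13: 0xE4 = 11100100 → 3-byte char (#6). Advance 3.
Reached end at offset 16 after 6 code points.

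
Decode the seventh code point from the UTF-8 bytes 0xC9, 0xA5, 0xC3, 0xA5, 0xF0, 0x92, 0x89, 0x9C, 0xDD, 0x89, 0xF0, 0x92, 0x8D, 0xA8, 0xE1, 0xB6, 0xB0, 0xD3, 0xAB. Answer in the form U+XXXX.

Offset 0: leading byte 0xC9 = 11001001 → 2-byte char #1 = C9 A5.
Offset 2: leading byte 0xC3 = 11000011 → 2-byte char #2 = C3 A5.
Offset 4: leading byte 0xF0 = 11110000 → 4-byte char #3 = F0 92 89 9C.
Offset 8: leading byte 0xDD = 11011101 → 2-byte char #4 = DD 89.
Offset 10: leading byte 0xF0 = 11110000 → 4-byte char #5 = F0 92 8D A8.
Offset 14: leading byte 0xE1 = 11100001 → 3-byte char #6 = E1 B6 B0.
Offset 17: leading byte 0xD3 = 11010011 → 2-byte char #7 = D3 AB.
Leading byte 0xD3 = 11010011 matches 110xxxxx → 2-byte sequence.
Byte 1: 0xD3 = 11010011, payload 10011 (5 bits).
Byte 2: 0xAB = 10101011 (10xxxxxx ✓), payload 101011.
Concatenate: 10011101011 = 0x4EB (11 bits → U+04EB).

U+04EB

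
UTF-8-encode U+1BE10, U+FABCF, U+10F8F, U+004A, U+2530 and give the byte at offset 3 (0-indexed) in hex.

0x90

U+1BE10 → 4-byte form F0 9B B8 90 at offsets 0–3.
Offset 3 falls in char 1's range; it's byte 4 of F0 9B B8 90 = 0x90.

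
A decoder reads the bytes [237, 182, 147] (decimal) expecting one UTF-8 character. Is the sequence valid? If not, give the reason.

Structurally a 3-byte sequence; payload = 0xDD93.
But 0xDD93 is in U+D800–U+DFFF, the surrogate range. Surrogates are not Unicode scalar values and are forbidden in UTF-8.

invalid (encodes a surrogate (U+D800–U+DFFF))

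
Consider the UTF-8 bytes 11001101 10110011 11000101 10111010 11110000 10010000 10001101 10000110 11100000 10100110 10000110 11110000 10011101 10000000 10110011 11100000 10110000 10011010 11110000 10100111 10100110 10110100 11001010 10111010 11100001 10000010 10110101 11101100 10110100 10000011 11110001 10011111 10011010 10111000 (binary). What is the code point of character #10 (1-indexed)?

Offset 0: leading byte 0xCD = 11001101 → 2-byte char #1 = CD B3.
Offset 2: leading byte 0xC5 = 11000101 → 2-byte char #2 = C5 BA.
Offset 4: leading byte 0xF0 = 11110000 → 4-byte char #3 = F0 90 8D 86.
Offset 8: leading byte 0xE0 = 11100000 → 3-byte char #4 = E0 A6 86.
Offset 11: leading byte 0xF0 = 11110000 → 4-byte char #5 = F0 9D 80 B3.
Offset 15: leading byte 0xE0 = 11100000 → 3-byte char #6 = E0 B0 9A.
Offset 18: leading byte 0xF0 = 11110000 → 4-byte char #7 = F0 A7 A6 B4.
Offset 22: leading byte 0xCA = 11001010 → 2-byte char #8 = CA BA.
Offset 24: leading byte 0xE1 = 11100001 → 3-byte char #9 = E1 82 B5.
Offset 27: leading byte 0xEC = 11101100 → 3-byte char #10 = EC B4 83.
Leading byte 0xEC = 11101100 matches 1110xxxx → 3-byte sequence.
Byte 1: 0xEC = 11101100, payload 1100 (4 bits).
Byte 2: 0xB4 = 10110100 (10xxxxxx ✓), payload 110100.
Byte 3: 0x83 = 10000011 (10xxxxxx ✓), payload 000011.
Concatenate: 1100110100000011 = 0xCD03 (16 bits → U+CD03).

U+CD03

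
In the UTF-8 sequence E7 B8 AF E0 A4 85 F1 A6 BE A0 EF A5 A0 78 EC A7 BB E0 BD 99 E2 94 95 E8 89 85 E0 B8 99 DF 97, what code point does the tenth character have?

U+0E19

Offset 0: leading byte 0xE7 = 11100111 → 3-byte char #1 = E7 B8 AF.
Offset 3: leading byte 0xE0 = 11100000 → 3-byte char #2 = E0 A4 85.
Offset 6: leading byte 0xF1 = 11110001 → 4-byte char #3 = F1 A6 BE A0.
Offset 10: leading byte 0xEF = 11101111 → 3-byte char #4 = EF A5 A0.
Offset 13: leading byte 0x78 = 01111000 → 1-byte char #5 = 78.
Offset 14: leading byte 0xEC = 11101100 → 3-byte char #6 = EC A7 BB.
Offset 17: leading byte 0xE0 = 11100000 → 3-byte char #7 = E0 BD 99.
Offset 20: leading byte 0xE2 = 11100010 → 3-byte char #8 = E2 94 95.
Offset 23: leading byte 0xE8 = 11101000 → 3-byte char #9 = E8 89 85.
Offset 26: leading byte 0xE0 = 11100000 → 3-byte char #10 = E0 B8 99.
Leading byte 0xE0 = 11100000 matches 1110xxxx → 3-byte sequence.
Byte 1: 0xE0 = 11100000, payload 0000 (4 bits).
Byte 2: 0xB8 = 10111000 (10xxxxxx ✓), payload 111000.
Byte 3: 0x99 = 10011001 (10xxxxxx ✓), payload 011001.
Concatenate: 0000111000011001 = 0xE19 (16 bits → U+0E19).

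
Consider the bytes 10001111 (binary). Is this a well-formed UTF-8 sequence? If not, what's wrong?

Byte 0x8F = 10001111 has the form 10xxxxxx — a continuation byte — but there is no preceding leading byte.

invalid (continuation byte with no leading byte)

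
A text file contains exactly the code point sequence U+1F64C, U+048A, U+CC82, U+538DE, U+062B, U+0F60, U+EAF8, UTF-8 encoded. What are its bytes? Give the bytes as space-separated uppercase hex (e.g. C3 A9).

F0 9F 99 8C D2 8A EC B2 82 F1 93 A3 9E D8 AB E0 BD A0 EE AB B8

U+1F64C: 4-byte form → F0 9F 99 8C.
U+048A: 2-byte form → D2 8A.
U+CC82: 3-byte form → EC B2 82.
U+538DE: 4-byte form → F1 93 A3 9E.
U+062B: 2-byte form → D8 AB.
U+0F60: 3-byte form → E0 BD A0.
U+EAF8: 3-byte form → EE AB B8.
Concatenated (21 bytes): F0 9F 99 8C D2 8A EC B2 82 F1 93 A3 9E D8 AB E0 BD A0 EE AB B8.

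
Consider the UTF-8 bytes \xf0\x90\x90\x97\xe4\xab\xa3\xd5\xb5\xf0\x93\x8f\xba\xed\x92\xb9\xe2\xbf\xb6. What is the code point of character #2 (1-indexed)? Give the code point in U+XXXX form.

Offset 0: leading byte 0xF0 = 11110000 → 4-byte char #1 = F0 90 90 97.
Offset 4: leading byte 0xE4 = 11100100 → 3-byte char #2 = E4 AB A3.
Leading byte 0xE4 = 11100100 matches 1110xxxx → 3-byte sequence.
Byte 1: 0xE4 = 11100100, payload 0100 (4 bits).
Byte 2: 0xAB = 10101011 (10xxxxxx ✓), payload 101011.
Byte 3: 0xA3 = 10100011 (10xxxxxx ✓), payload 100011.
Concatenate: 0100101011100011 = 0x4AE3 (16 bits → U+4AE3).

U+4AE3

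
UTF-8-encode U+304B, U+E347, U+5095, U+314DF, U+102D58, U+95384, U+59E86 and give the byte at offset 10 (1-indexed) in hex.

1-indexed offset 10 is 0-indexed offset 9.
U+304B → 3-byte form E3 81 8B at offsets 0–2.
U+E347 → 3-byte form EE 8D 87 at offsets 3–5.
U+5095 → 3-byte form E5 82 95 at offsets 6–8.
U+314DF → 4-byte form F0 B1 93 9F at offsets 9–12.
Offset 9 falls in char 4's range; it's byte 1 of F0 B1 93 9F = 0xF0.

0xF0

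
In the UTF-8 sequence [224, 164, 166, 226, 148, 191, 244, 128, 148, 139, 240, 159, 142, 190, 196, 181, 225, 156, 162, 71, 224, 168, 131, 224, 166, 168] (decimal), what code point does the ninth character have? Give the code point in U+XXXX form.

Offset 0: leading byte 0xE0 = 11100000 → 3-byte char #1 = E0 A4 A6.
Offset 3: leading byte 0xE2 = 11100010 → 3-byte char #2 = E2 94 BF.
Offset 6: leading byte 0xF4 = 11110100 → 4-byte char #3 = F4 80 94 8B.
Offset 10: leading byte 0xF0 = 11110000 → 4-byte char #4 = F0 9F 8E BE.
Offset 14: leading byte 0xC4 = 11000100 → 2-byte char #5 = C4 B5.
Offset 16: leading byte 0xE1 = 11100001 → 3-byte char #6 = E1 9C A2.
Offset 19: leading byte 0x47 = 01000111 → 1-byte char #7 = 47.
Offset 20: leading byte 0xE0 = 11100000 → 3-byte char #8 = E0 A8 83.
Offset 23: leading byte 0xE0 = 11100000 → 3-byte char #9 = E0 A6 A8.
Leading byte 0xE0 = 11100000 matches 1110xxxx → 3-byte sequence.
Byte 1: 0xE0 = 11100000, payload 0000 (4 bits).
Byte 2: 0xA6 = 10100110 (10xxxxxx ✓), payload 100110.
Byte 3: 0xA8 = 10101000 (10xxxxxx ✓), payload 101000.
Concatenate: 0000100110101000 = 0x9A8 (16 bits → U+09A8).

U+09A8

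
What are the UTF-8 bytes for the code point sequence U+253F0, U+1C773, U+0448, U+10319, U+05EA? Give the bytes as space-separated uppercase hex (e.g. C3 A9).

U+253F0: 4-byte form → F0 A5 8F B0.
U+1C773: 4-byte form → F0 9C 9D B3.
U+0448: 2-byte form → D1 88.
U+10319: 4-byte form → F0 90 8C 99.
U+05EA: 2-byte form → D7 AA.
Concatenated (16 bytes): F0 A5 8F B0 F0 9C 9D B3 D1 88 F0 90 8C 99 D7 AA.

F0 A5 8F B0 F0 9C 9D B3 D1 88 F0 90 8C 99 D7 AA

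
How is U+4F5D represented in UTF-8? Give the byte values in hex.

U+4F5D = 0x4F5D = 20317 decimal. In range U+0800–U+FFFF → 3-byte form: 1110xxxx 10xxxxxx 10xxxxxx.
Binary (16 bits): 0100111101011101.
Split 4+6+6: 0100 | 111101 | 011101.
Byte 1: 11100100 = 0xE4.
Byte 2: 10111101 = 0xBD.
Byte 3: 10011101 = 0x9D.

E4 BD 9D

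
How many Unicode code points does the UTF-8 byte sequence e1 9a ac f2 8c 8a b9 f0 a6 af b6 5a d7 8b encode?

5

Byte at offset 0: 0xE1 = 11100001 → 3-byte char (#1). Advance 3.
Byte at offset 3: 0xF2 = 11110010 → 4-byte char (#2). Advance 4.
Byte at offset 7: 0xF0 = 11110000 → 4-byte char (#3). Advance 4.
Byte at offset 11: 0x5A = 01011010 → 1-byte char (#4). Advance 1.
Byte at offset 12: 0xD7 = 11010111 → 2-byte char (#5). Advance 2.
Reached end at offset 14 after 5 code points.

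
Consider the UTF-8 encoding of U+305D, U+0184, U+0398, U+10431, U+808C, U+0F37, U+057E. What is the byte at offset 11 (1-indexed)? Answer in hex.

0xB1

1-indexed offset 11 is 0-indexed offset 10.
U+305D → 3-byte form E3 81 9D at offsets 0–2.
U+0184 → 2-byte form C6 84 at offsets 3–4.
U+0398 → 2-byte form CE 98 at offsets 5–6.
U+10431 → 4-byte form F0 90 90 B1 at offsets 7–10.
Offset 10 falls in char 4's range; it's byte 4 of F0 90 90 B1 = 0xB1.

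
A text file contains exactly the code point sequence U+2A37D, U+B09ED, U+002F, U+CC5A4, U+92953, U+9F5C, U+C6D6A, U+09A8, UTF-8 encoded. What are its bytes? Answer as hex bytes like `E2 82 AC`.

U+2A37D: 4-byte form → F0 AA 8D BD.
U+B09ED: 4-byte form → F2 B0 A7 AD.
U+002F: 1-byte form → 2F.
U+CC5A4: 4-byte form → F3 8C 96 A4.
U+92953: 4-byte form → F2 92 A5 93.
U+9F5C: 3-byte form → E9 BD 9C.
U+C6D6A: 4-byte form → F3 86 B5 AA.
U+09A8: 3-byte form → E0 A6 A8.
Concatenated (27 bytes): F0 AA 8D BD F2 B0 A7 AD 2F F3 8C 96 A4 F2 92 A5 93 E9 BD 9C F3 86 B5 AA E0 A6 A8.

F0 AA 8D BD F2 B0 A7 AD 2F F3 8C 96 A4 F2 92 A5 93 E9 BD 9C F3 86 B5 AA E0 A6 A8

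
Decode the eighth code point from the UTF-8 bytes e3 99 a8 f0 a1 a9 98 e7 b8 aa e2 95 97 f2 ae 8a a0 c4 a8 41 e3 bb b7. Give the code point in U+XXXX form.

U+3EF7

Offset 0: leading byte 0xE3 = 11100011 → 3-byte char #1 = E3 99 A8.
Offset 3: leading byte 0xF0 = 11110000 → 4-byte char #2 = F0 A1 A9 98.
Offset 7: leading byte 0xE7 = 11100111 → 3-byte char #3 = E7 B8 AA.
Offset 10: leading byte 0xE2 = 11100010 → 3-byte char #4 = E2 95 97.
Offset 13: leading byte 0xF2 = 11110010 → 4-byte char #5 = F2 AE 8A A0.
Offset 17: leading byte 0xC4 = 11000100 → 2-byte char #6 = C4 A8.
Offset 19: leading byte 0x41 = 01000001 → 1-byte char #7 = 41.
Offset 20: leading byte 0xE3 = 11100011 → 3-byte char #8 = E3 BB B7.
Leading byte 0xE3 = 11100011 matches 1110xxxx → 3-byte sequence.
Byte 1: 0xE3 = 11100011, payload 0011 (4 bits).
Byte 2: 0xBB = 10111011 (10xxxxxx ✓), payload 111011.
Byte 3: 0xB7 = 10110111 (10xxxxxx ✓), payload 110111.
Concatenate: 0011111011110111 = 0x3EF7 (16 bits → U+3EF7).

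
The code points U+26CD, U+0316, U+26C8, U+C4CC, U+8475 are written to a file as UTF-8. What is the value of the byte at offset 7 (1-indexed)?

1-indexed offset 7 is 0-indexed offset 6.
U+26CD → 3-byte form E2 9B 8D at offsets 0–2.
U+0316 → 2-byte form CC 96 at offsets 3–4.
U+26C8 → 3-byte form E2 9B 88 at offsets 5–7.
Offset 6 falls in char 3's range; it's byte 2 of E2 9B 88 = 0x9B.

0x9B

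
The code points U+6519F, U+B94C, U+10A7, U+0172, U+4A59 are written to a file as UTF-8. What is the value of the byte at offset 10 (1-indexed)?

1-indexed offset 10 is 0-indexed offset 9.
U+6519F → 4-byte form F1 A5 86 9F at offsets 0–3.
U+B94C → 3-byte form EB A5 8C at offsets 4–6.
U+10A7 → 3-byte form E1 82 A7 at offsets 7–9.
Offset 9 falls in char 3's range; it's byte 3 of E1 82 A7 = 0xA7.

0xA7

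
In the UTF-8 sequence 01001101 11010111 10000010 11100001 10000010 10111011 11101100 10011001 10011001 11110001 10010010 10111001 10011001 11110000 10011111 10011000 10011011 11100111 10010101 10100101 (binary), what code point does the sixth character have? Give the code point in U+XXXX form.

U+1F61B

Offset 0: leading byte 0x4D = 01001101 → 1-byte char #1 = 4D.
Offset 1: leading byte 0xD7 = 11010111 → 2-byte char #2 = D7 82.
Offset 3: leading byte 0xE1 = 11100001 → 3-byte char #3 = E1 82 BB.
Offset 6: leading byte 0xEC = 11101100 → 3-byte char #4 = EC 99 99.
Offset 9: leading byte 0xF1 = 11110001 → 4-byte char #5 = F1 92 B9 99.
Offset 13: leading byte 0xF0 = 11110000 → 4-byte char #6 = F0 9F 98 9B.
Leading byte 0xF0 = 11110000 matches 11110xxx → 4-byte sequence.
Byte 1: 0xF0 = 11110000, payload 000 (3 bits).
Byte 2: 0x9F = 10011111 (10xxxxxx ✓), payload 011111.
Byte 3: 0x98 = 10011000 (10xxxxxx ✓), payload 011000.
Byte 4: 0x9B = 10011011 (10xxxxxx ✓), payload 011011.
Concatenate: 000011111011000011011 = 0x1F61B (21 bits → U+1F61B).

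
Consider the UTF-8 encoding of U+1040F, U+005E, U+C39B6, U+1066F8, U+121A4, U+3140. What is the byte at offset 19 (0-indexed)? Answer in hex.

U+1040F → 4-byte form F0 90 90 8F at offsets 0–3.
U+005E → 1-byte form 5E at offsets 4–4.
U+C39B6 → 4-byte form F3 83 A6 B6 at offsets 5–8.
U+1066F8 → 4-byte form F4 86 9B B8 at offsets 9–12.
U+121A4 → 4-byte form F0 92 86 A4 at offsets 13–16.
U+3140 → 3-byte form E3 85 80 at offsets 17–19.
Offset 19 falls in char 6's range; it's byte 3 of E3 85 80 = 0x80.

0x80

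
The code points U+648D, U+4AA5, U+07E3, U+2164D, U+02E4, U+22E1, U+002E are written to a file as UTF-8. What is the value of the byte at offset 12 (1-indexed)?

0x8D

1-indexed offset 12 is 0-indexed offset 11.
U+648D → 3-byte form E6 92 8D at offsets 0–2.
U+4AA5 → 3-byte form E4 AA A5 at offsets 3–5.
U+07E3 → 2-byte form DF A3 at offsets 6–7.
U+2164D → 4-byte form F0 A1 99 8D at offsets 8–11.
Offset 11 falls in char 4's range; it's byte 4 of F0 A1 99 8D = 0x8D.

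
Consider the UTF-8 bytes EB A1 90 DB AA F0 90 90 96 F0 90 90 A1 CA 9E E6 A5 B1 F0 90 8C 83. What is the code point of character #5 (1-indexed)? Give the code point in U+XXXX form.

U+029E

Offset 0: leading byte 0xEB = 11101011 → 3-byte char #1 = EB A1 90.
Offset 3: leading byte 0xDB = 11011011 → 2-byte char #2 = DB AA.
Offset 5: leading byte 0xF0 = 11110000 → 4-byte char #3 = F0 90 90 96.
Offset 9: leading byte 0xF0 = 11110000 → 4-byte char #4 = F0 90 90 A1.
Offset 13: leading byte 0xCA = 11001010 → 2-byte char #5 = CA 9E.
Leading byte 0xCA = 11001010 matches 110xxxxx → 2-byte sequence.
Byte 1: 0xCA = 11001010, payload 01010 (5 bits).
Byte 2: 0x9E = 10011110 (10xxxxxx ✓), payload 011110.
Concatenate: 01010011110 = 0x29E (11 bits → U+029E).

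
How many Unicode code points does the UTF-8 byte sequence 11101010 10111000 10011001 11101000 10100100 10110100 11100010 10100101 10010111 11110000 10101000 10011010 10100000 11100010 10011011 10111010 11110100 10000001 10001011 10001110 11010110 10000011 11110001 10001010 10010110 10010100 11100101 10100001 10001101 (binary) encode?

Byte at offset 0: 0xEA = 11101010 → 3-byte char (#1). Advance 3.
Byte at offset 3: 0xE8 = 11101000 → 3-byte char (#2). Advance 3.
Byte at offset 6: 0xE2 = 11100010 → 3-byte char (#3). Advance 3.
Byte at offset 9: 0xF0 = 11110000 → 4-byte char (#4). Advance 4.
Byte at offset 13: 0xE2 = 11100010 → 3-byte char (#5). Advance 3.
Byte at offset 16: 0xF4 = 11110100 → 4-byte char (#6). Advance 4.
Byte at offset 20: 0xD6 = 11010110 → 2-byte char (#7). Advance 2.
Byte at offset 22: 0xF1 = 11110001 → 4-byte char (#8). Advance 4.
Byte at offset 26: 0xE5 = 11100101 → 3-byte char (#9). Advance 3.
Reached end at offset 29 after 9 code points.

9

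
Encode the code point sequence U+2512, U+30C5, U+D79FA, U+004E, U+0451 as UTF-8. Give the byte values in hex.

U+2512: 3-byte form → E2 94 92.
U+30C5: 3-byte form → E3 83 85.
U+D79FA: 4-byte form → F3 97 A7 BA.
U+004E: 1-byte form → 4E.
U+0451: 2-byte form → D1 91.
Concatenated (13 bytes): E2 94 92 E3 83 85 F3 97 A7 BA 4E D1 91.

E2 94 92 E3 83 85 F3 97 A7 BA 4E D1 91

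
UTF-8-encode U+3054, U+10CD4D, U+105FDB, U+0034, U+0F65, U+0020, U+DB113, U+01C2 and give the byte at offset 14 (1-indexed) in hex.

0xBD

1-indexed offset 14 is 0-indexed offset 13.
U+3054 → 3-byte form E3 81 94 at offsets 0–2.
U+10CD4D → 4-byte form F4 8C B5 8D at offsets 3–6.
U+105FDB → 4-byte form F4 85 BF 9B at offsets 7–10.
U+0034 → 1-byte form 34 at offsets 11–11.
U+0F65 → 3-byte form E0 BD A5 at offsets 12–14.
Offset 13 falls in char 5's range; it's byte 2 of E0 BD A5 = 0xBD.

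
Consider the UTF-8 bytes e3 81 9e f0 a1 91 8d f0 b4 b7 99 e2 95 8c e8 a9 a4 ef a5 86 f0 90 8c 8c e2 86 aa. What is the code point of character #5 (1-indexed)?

Offset 0: leading byte 0xE3 = 11100011 → 3-byte char #1 = E3 81 9E.
Offset 3: leading byte 0xF0 = 11110000 → 4-byte char #2 = F0 A1 91 8D.
Offset 7: leading byte 0xF0 = 11110000 → 4-byte char #3 = F0 B4 B7 99.
Offset 11: leading byte 0xE2 = 11100010 → 3-byte char #4 = E2 95 8C.
Offset 14: leading byte 0xE8 = 11101000 → 3-byte char #5 = E8 A9 A4.
Leading byte 0xE8 = 11101000 matches 1110xxxx → 3-byte sequence.
Byte 1: 0xE8 = 11101000, payload 1000 (4 bits).
Byte 2: 0xA9 = 10101001 (10xxxxxx ✓), payload 101001.
Byte 3: 0xA4 = 10100100 (10xxxxxx ✓), payload 100100.
Concatenate: 1000101001100100 = 0x8A64 (16 bits → U+8A64).

U+8A64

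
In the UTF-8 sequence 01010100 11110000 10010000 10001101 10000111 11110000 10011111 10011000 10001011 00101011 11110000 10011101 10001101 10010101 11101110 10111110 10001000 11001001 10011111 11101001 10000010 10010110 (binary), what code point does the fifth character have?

Offset 0: leading byte 0x54 = 01010100 → 1-byte char #1 = 54.
Offset 1: leading byte 0xF0 = 11110000 → 4-byte char #2 = F0 90 8D 87.
Offset 5: leading byte 0xF0 = 11110000 → 4-byte char #3 = F0 9F 98 8B.
Offset 9: leading byte 0x2B = 00101011 → 1-byte char #4 = 2B.
Offset 10: leading byte 0xF0 = 11110000 → 4-byte char #5 = F0 9D 8D 95.
Leading byte 0xF0 = 11110000 matches 11110xxx → 4-byte sequence.
Byte 1: 0xF0 = 11110000, payload 000 (3 bits).
Byte 2: 0x9D = 10011101 (10xxxxxx ✓), payload 011101.
Byte 3: 0x8D = 10001101 (10xxxxxx ✓), payload 001101.
Byte 4: 0x95 = 10010101 (10xxxxxx ✓), payload 010101.
Concatenate: 000011101001101010101 = 0x1D355 (21 bits → U+1D355).

U+1D355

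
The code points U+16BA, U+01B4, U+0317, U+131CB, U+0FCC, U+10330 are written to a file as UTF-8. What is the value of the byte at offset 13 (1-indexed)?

0xBF

1-indexed offset 13 is 0-indexed offset 12.
U+16BA → 3-byte form E1 9A BA at offsets 0–2.
U+01B4 → 2-byte form C6 B4 at offsets 3–4.
U+0317 → 2-byte form CC 97 at offsets 5–6.
U+131CB → 4-byte form F0 93 87 8B at offsets 7–10.
U+0FCC → 3-byte form E0 BF 8C at offsets 11–13.
Offset 12 falls in char 5's range; it's byte 2 of E0 BF 8C = 0xBF.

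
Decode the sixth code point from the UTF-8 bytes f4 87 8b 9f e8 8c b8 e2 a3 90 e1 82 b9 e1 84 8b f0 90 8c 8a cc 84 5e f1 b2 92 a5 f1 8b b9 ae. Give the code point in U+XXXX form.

U+1030A

Offset 0: leading byte 0xF4 = 11110100 → 4-byte char #1 = F4 87 8B 9F.
Offset 4: leading byte 0xE8 = 11101000 → 3-byte char #2 = E8 8C B8.
Offset 7: leading byte 0xE2 = 11100010 → 3-byte char #3 = E2 A3 90.
Offset 10: leading byte 0xE1 = 11100001 → 3-byte char #4 = E1 82 B9.
Offset 13: leading byte 0xE1 = 11100001 → 3-byte char #5 = E1 84 8B.
Offset 16: leading byte 0xF0 = 11110000 → 4-byte char #6 = F0 90 8C 8A.
Leading byte 0xF0 = 11110000 matches 11110xxx → 4-byte sequence.
Byte 1: 0xF0 = 11110000, payload 000 (3 bits).
Byte 2: 0x90 = 10010000 (10xxxxxx ✓), payload 010000.
Byte 3: 0x8C = 10001100 (10xxxxxx ✓), payload 001100.
Byte 4: 0x8A = 10001010 (10xxxxxx ✓), payload 001010.
Concatenate: 000010000001100001010 = 0x1030A (21 bits → U+1030A).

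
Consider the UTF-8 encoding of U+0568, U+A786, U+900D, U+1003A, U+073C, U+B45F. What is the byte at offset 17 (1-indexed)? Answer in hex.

0x9F

1-indexed offset 17 is 0-indexed offset 16.
U+0568 → 2-byte form D5 A8 at offsets 0–1.
U+A786 → 3-byte form EA 9E 86 at offsets 2–4.
U+900D → 3-byte form E9 80 8D at offsets 5–7.
U+1003A → 4-byte form F0 90 80 BA at offsets 8–11.
U+073C → 2-byte form DC BC at offsets 12–13.
U+B45F → 3-byte form EB 91 9F at offsets 14–16.
Offset 16 falls in char 6's range; it's byte 3 of EB 91 9F = 0x9F.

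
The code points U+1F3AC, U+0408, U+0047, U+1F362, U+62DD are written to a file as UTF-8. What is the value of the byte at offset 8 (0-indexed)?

0x9F

U+1F3AC → 4-byte form F0 9F 8E AC at offsets 0–3.
U+0408 → 2-byte form D0 88 at offsets 4–5.
U+0047 → 1-byte form 47 at offsets 6–6.
U+1F362 → 4-byte form F0 9F 8D A2 at offsets 7–10.
Offset 8 falls in char 4's range; it's byte 2 of F0 9F 8D A2 = 0x9F.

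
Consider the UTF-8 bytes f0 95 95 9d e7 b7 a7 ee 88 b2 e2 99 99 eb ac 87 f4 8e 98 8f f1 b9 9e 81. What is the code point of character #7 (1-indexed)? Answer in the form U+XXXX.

Offset 0: leading byte 0xF0 = 11110000 → 4-byte char #1 = F0 95 95 9D.
Offset 4: leading byte 0xE7 = 11100111 → 3-byte char #2 = E7 B7 A7.
Offset 7: leading byte 0xEE = 11101110 → 3-byte char #3 = EE 88 B2.
Offset 10: leading byte 0xE2 = 11100010 → 3-byte char #4 = E2 99 99.
Offset 13: leading byte 0xEB = 11101011 → 3-byte char #5 = EB AC 87.
Offset 16: leading byte 0xF4 = 11110100 → 4-byte char #6 = F4 8E 98 8F.
Offset 20: leading byte 0xF1 = 11110001 → 4-byte char #7 = F1 B9 9E 81.
Leading byte 0xF1 = 11110001 matches 11110xxx → 4-byte sequence.
Byte 1: 0xF1 = 11110001, payload 001 (3 bits).
Byte 2: 0xB9 = 10111001 (10xxxxxx ✓), payload 111001.
Byte 3: 0x9E = 10011110 (10xxxxxx ✓), payload 011110.
Byte 4: 0x81 = 10000001 (10xxxxxx ✓), payload 000001.
Concatenate: 001111001011110000001 = 0x79781 (21 bits → U+79781).

U+79781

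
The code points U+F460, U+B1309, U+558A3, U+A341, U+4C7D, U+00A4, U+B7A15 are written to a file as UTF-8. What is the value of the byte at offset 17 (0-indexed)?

U+F460 → 3-byte form EF 91 A0 at offsets 0–2.
U+B1309 → 4-byte form F2 B1 8C 89 at offsets 3–6.
U+558A3 → 4-byte form F1 95 A2 A3 at offsets 7–10.
U+A341 → 3-byte form EA 8D 81 at offsets 11–13.
U+4C7D → 3-byte form E4 B1 BD at offsets 14–16.
U+00A4 → 2-byte form C2 A4 at offsets 17–18.
Offset 17 falls in char 6's range; it's byte 1 of C2 A4 = 0xC2.

0xC2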